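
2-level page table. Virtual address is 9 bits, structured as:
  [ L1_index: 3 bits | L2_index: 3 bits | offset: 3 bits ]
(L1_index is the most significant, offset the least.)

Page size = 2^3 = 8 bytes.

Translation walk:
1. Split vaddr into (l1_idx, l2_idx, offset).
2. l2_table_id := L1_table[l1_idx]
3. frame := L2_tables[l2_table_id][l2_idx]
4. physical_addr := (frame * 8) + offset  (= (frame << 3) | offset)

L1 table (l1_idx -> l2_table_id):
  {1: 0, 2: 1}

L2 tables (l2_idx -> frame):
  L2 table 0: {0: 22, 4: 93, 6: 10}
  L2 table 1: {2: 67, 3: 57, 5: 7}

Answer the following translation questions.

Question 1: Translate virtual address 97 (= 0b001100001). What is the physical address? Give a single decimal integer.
vaddr = 97 = 0b001100001
Split: l1_idx=1, l2_idx=4, offset=1
L1[1] = 0
L2[0][4] = 93
paddr = 93 * 8 + 1 = 745

Answer: 745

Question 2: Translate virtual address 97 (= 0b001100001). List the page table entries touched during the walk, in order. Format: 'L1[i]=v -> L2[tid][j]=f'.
vaddr = 97 = 0b001100001
Split: l1_idx=1, l2_idx=4, offset=1

Answer: L1[1]=0 -> L2[0][4]=93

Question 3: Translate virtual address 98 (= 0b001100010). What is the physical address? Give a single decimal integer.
Answer: 746

Derivation:
vaddr = 98 = 0b001100010
Split: l1_idx=1, l2_idx=4, offset=2
L1[1] = 0
L2[0][4] = 93
paddr = 93 * 8 + 2 = 746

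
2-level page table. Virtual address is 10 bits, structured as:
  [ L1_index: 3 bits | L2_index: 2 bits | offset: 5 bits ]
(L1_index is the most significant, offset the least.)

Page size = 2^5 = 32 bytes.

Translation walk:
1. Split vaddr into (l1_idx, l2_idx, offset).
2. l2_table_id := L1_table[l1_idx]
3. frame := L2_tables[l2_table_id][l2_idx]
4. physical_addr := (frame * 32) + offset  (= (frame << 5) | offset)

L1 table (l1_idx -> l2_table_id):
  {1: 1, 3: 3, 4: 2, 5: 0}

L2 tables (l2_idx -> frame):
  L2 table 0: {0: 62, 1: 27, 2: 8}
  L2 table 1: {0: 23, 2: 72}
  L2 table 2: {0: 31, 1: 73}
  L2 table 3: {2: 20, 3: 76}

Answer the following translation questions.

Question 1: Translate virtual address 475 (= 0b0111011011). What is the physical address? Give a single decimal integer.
Answer: 667

Derivation:
vaddr = 475 = 0b0111011011
Split: l1_idx=3, l2_idx=2, offset=27
L1[3] = 3
L2[3][2] = 20
paddr = 20 * 32 + 27 = 667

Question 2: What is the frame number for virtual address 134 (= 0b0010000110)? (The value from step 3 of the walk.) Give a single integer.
vaddr = 134: l1_idx=1, l2_idx=0
L1[1] = 1; L2[1][0] = 23

Answer: 23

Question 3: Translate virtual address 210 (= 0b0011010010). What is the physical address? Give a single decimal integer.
Answer: 2322

Derivation:
vaddr = 210 = 0b0011010010
Split: l1_idx=1, l2_idx=2, offset=18
L1[1] = 1
L2[1][2] = 72
paddr = 72 * 32 + 18 = 2322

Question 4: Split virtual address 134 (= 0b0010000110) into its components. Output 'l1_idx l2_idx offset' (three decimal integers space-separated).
Answer: 1 0 6

Derivation:
vaddr = 134 = 0b0010000110
  top 3 bits -> l1_idx = 1
  next 2 bits -> l2_idx = 0
  bottom 5 bits -> offset = 6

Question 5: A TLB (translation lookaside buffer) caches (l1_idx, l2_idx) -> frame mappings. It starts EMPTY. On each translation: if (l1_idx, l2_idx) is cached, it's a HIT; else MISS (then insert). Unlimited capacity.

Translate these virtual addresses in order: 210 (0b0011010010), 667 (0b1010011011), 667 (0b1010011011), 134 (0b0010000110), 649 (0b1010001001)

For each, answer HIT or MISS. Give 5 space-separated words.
Answer: MISS MISS HIT MISS HIT

Derivation:
vaddr=210: (1,2) not in TLB -> MISS, insert
vaddr=667: (5,0) not in TLB -> MISS, insert
vaddr=667: (5,0) in TLB -> HIT
vaddr=134: (1,0) not in TLB -> MISS, insert
vaddr=649: (5,0) in TLB -> HIT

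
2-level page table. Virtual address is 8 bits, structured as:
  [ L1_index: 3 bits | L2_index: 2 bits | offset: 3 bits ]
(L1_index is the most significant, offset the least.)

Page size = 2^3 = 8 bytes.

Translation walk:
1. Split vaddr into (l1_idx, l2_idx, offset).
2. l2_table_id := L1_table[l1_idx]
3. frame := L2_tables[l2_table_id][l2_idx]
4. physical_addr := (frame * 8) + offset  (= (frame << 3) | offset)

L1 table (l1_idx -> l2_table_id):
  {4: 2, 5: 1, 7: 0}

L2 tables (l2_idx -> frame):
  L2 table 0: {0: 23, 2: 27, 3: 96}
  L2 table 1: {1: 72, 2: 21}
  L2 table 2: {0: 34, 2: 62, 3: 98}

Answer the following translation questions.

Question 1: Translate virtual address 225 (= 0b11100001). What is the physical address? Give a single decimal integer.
Answer: 185

Derivation:
vaddr = 225 = 0b11100001
Split: l1_idx=7, l2_idx=0, offset=1
L1[7] = 0
L2[0][0] = 23
paddr = 23 * 8 + 1 = 185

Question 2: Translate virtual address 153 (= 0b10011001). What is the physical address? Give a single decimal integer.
vaddr = 153 = 0b10011001
Split: l1_idx=4, l2_idx=3, offset=1
L1[4] = 2
L2[2][3] = 98
paddr = 98 * 8 + 1 = 785

Answer: 785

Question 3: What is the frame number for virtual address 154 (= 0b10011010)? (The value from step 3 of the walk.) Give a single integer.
vaddr = 154: l1_idx=4, l2_idx=3
L1[4] = 2; L2[2][3] = 98

Answer: 98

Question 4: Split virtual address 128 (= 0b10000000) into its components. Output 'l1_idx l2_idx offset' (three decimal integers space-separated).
Answer: 4 0 0

Derivation:
vaddr = 128 = 0b10000000
  top 3 bits -> l1_idx = 4
  next 2 bits -> l2_idx = 0
  bottom 3 bits -> offset = 0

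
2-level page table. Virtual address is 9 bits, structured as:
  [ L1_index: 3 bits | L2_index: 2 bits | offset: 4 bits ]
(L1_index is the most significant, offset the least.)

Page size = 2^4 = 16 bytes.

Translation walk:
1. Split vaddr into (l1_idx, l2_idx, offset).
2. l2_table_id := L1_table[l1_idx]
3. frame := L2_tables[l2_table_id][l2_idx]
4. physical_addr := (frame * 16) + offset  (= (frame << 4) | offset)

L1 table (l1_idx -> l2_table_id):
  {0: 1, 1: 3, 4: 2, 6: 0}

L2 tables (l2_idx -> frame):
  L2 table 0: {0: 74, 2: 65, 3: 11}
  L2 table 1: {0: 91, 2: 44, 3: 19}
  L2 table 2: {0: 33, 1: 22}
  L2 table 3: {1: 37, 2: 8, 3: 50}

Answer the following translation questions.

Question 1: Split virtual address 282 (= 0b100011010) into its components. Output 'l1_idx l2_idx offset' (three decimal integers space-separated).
Answer: 4 1 10

Derivation:
vaddr = 282 = 0b100011010
  top 3 bits -> l1_idx = 4
  next 2 bits -> l2_idx = 1
  bottom 4 bits -> offset = 10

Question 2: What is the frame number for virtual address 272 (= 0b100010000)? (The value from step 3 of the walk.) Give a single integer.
vaddr = 272: l1_idx=4, l2_idx=1
L1[4] = 2; L2[2][1] = 22

Answer: 22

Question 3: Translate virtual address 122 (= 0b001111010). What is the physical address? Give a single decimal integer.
Answer: 810

Derivation:
vaddr = 122 = 0b001111010
Split: l1_idx=1, l2_idx=3, offset=10
L1[1] = 3
L2[3][3] = 50
paddr = 50 * 16 + 10 = 810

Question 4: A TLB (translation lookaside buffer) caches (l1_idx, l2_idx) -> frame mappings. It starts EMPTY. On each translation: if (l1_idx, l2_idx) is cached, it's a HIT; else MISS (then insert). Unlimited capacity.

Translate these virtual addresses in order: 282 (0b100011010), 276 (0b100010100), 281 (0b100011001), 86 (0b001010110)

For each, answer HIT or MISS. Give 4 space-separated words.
Answer: MISS HIT HIT MISS

Derivation:
vaddr=282: (4,1) not in TLB -> MISS, insert
vaddr=276: (4,1) in TLB -> HIT
vaddr=281: (4,1) in TLB -> HIT
vaddr=86: (1,1) not in TLB -> MISS, insert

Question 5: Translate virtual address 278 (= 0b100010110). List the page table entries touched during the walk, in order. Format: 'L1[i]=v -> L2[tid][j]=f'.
Answer: L1[4]=2 -> L2[2][1]=22

Derivation:
vaddr = 278 = 0b100010110
Split: l1_idx=4, l2_idx=1, offset=6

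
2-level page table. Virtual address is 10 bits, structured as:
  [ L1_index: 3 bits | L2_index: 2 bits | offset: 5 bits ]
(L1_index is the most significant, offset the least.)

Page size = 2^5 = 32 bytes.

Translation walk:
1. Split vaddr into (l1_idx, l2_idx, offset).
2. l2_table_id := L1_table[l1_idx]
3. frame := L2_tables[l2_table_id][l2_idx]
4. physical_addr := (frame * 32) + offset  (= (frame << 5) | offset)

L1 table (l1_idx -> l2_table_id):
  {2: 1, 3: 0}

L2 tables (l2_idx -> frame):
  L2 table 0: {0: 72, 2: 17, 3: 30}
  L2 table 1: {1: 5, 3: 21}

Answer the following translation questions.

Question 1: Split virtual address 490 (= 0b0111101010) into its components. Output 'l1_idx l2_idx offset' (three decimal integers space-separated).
vaddr = 490 = 0b0111101010
  top 3 bits -> l1_idx = 3
  next 2 bits -> l2_idx = 3
  bottom 5 bits -> offset = 10

Answer: 3 3 10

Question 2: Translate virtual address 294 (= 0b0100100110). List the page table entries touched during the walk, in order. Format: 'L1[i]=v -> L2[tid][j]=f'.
vaddr = 294 = 0b0100100110
Split: l1_idx=2, l2_idx=1, offset=6

Answer: L1[2]=1 -> L2[1][1]=5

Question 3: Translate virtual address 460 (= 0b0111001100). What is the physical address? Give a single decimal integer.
Answer: 556

Derivation:
vaddr = 460 = 0b0111001100
Split: l1_idx=3, l2_idx=2, offset=12
L1[3] = 0
L2[0][2] = 17
paddr = 17 * 32 + 12 = 556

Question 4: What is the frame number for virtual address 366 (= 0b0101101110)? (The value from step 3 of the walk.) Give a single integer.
Answer: 21

Derivation:
vaddr = 366: l1_idx=2, l2_idx=3
L1[2] = 1; L2[1][3] = 21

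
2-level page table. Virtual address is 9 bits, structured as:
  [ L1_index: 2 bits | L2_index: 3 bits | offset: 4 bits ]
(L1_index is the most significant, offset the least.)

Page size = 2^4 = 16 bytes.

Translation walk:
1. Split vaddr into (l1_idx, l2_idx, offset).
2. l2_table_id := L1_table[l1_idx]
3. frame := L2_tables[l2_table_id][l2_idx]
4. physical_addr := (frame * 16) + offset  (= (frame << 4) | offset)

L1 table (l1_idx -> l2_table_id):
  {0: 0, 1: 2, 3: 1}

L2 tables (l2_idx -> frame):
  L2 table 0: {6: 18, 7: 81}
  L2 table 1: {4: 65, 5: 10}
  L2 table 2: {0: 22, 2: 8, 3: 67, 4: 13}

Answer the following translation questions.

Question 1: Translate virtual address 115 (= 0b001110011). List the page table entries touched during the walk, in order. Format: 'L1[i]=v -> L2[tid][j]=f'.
vaddr = 115 = 0b001110011
Split: l1_idx=0, l2_idx=7, offset=3

Answer: L1[0]=0 -> L2[0][7]=81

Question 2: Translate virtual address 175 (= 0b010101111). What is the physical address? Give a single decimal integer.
Answer: 143

Derivation:
vaddr = 175 = 0b010101111
Split: l1_idx=1, l2_idx=2, offset=15
L1[1] = 2
L2[2][2] = 8
paddr = 8 * 16 + 15 = 143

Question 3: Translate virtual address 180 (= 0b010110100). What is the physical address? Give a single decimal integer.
Answer: 1076

Derivation:
vaddr = 180 = 0b010110100
Split: l1_idx=1, l2_idx=3, offset=4
L1[1] = 2
L2[2][3] = 67
paddr = 67 * 16 + 4 = 1076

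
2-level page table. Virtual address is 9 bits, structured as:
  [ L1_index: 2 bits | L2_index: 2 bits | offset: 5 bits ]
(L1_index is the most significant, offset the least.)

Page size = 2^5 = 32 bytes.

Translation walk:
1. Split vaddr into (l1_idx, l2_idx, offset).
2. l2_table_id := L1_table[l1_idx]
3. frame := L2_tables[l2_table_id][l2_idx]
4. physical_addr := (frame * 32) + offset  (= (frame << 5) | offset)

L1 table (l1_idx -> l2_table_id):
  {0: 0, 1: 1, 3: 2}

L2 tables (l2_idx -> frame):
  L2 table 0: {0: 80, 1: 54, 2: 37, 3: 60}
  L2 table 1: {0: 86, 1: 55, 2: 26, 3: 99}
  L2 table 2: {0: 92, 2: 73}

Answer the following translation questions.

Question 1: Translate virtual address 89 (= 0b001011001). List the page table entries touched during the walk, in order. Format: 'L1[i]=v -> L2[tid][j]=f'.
Answer: L1[0]=0 -> L2[0][2]=37

Derivation:
vaddr = 89 = 0b001011001
Split: l1_idx=0, l2_idx=2, offset=25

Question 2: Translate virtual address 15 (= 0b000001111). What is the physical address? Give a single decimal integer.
Answer: 2575

Derivation:
vaddr = 15 = 0b000001111
Split: l1_idx=0, l2_idx=0, offset=15
L1[0] = 0
L2[0][0] = 80
paddr = 80 * 32 + 15 = 2575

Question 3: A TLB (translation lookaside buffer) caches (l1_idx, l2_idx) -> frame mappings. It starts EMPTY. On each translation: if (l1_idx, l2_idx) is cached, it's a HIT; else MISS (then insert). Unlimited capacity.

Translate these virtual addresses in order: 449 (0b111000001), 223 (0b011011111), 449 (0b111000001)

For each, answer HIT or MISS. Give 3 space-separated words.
vaddr=449: (3,2) not in TLB -> MISS, insert
vaddr=223: (1,2) not in TLB -> MISS, insert
vaddr=449: (3,2) in TLB -> HIT

Answer: MISS MISS HIT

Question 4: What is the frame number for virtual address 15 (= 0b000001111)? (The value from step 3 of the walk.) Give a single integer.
Answer: 80

Derivation:
vaddr = 15: l1_idx=0, l2_idx=0
L1[0] = 0; L2[0][0] = 80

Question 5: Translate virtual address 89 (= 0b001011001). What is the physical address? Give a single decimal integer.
vaddr = 89 = 0b001011001
Split: l1_idx=0, l2_idx=2, offset=25
L1[0] = 0
L2[0][2] = 37
paddr = 37 * 32 + 25 = 1209

Answer: 1209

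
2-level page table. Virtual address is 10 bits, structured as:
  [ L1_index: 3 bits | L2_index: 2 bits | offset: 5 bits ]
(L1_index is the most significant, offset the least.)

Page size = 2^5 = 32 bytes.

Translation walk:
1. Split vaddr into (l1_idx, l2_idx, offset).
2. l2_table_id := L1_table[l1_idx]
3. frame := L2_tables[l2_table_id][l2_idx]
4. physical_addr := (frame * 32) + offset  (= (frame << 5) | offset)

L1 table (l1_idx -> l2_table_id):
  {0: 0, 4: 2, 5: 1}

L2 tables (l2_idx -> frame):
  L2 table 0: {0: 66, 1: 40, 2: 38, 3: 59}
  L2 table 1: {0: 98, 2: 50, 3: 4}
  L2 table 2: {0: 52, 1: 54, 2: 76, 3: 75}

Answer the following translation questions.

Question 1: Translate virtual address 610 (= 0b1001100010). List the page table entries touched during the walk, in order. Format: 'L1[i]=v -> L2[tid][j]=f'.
Answer: L1[4]=2 -> L2[2][3]=75

Derivation:
vaddr = 610 = 0b1001100010
Split: l1_idx=4, l2_idx=3, offset=2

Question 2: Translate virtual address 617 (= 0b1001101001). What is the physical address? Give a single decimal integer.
Answer: 2409

Derivation:
vaddr = 617 = 0b1001101001
Split: l1_idx=4, l2_idx=3, offset=9
L1[4] = 2
L2[2][3] = 75
paddr = 75 * 32 + 9 = 2409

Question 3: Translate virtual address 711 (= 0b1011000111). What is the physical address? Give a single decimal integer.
vaddr = 711 = 0b1011000111
Split: l1_idx=5, l2_idx=2, offset=7
L1[5] = 1
L2[1][2] = 50
paddr = 50 * 32 + 7 = 1607

Answer: 1607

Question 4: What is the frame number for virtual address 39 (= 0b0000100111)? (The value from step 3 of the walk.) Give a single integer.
vaddr = 39: l1_idx=0, l2_idx=1
L1[0] = 0; L2[0][1] = 40

Answer: 40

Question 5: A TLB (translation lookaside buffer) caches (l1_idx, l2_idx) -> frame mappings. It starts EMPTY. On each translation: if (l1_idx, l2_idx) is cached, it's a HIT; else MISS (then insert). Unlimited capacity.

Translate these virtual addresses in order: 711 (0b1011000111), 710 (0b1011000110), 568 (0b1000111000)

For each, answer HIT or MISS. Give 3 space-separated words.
Answer: MISS HIT MISS

Derivation:
vaddr=711: (5,2) not in TLB -> MISS, insert
vaddr=710: (5,2) in TLB -> HIT
vaddr=568: (4,1) not in TLB -> MISS, insert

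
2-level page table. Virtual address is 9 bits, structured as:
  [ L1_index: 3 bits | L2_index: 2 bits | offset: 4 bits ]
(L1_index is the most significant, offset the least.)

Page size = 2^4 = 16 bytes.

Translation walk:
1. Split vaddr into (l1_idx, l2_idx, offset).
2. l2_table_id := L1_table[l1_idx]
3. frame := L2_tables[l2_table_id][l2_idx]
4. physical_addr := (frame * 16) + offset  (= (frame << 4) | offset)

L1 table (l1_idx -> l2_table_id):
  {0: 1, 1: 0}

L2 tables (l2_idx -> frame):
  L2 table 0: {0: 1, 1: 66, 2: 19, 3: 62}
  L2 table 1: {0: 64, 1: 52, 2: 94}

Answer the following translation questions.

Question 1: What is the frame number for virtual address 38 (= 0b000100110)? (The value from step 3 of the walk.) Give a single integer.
Answer: 94

Derivation:
vaddr = 38: l1_idx=0, l2_idx=2
L1[0] = 1; L2[1][2] = 94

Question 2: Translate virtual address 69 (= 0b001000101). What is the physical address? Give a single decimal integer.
Answer: 21

Derivation:
vaddr = 69 = 0b001000101
Split: l1_idx=1, l2_idx=0, offset=5
L1[1] = 0
L2[0][0] = 1
paddr = 1 * 16 + 5 = 21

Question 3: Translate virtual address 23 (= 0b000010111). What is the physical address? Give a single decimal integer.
vaddr = 23 = 0b000010111
Split: l1_idx=0, l2_idx=1, offset=7
L1[0] = 1
L2[1][1] = 52
paddr = 52 * 16 + 7 = 839

Answer: 839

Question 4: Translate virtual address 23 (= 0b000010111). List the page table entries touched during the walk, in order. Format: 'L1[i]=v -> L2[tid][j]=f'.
vaddr = 23 = 0b000010111
Split: l1_idx=0, l2_idx=1, offset=7

Answer: L1[0]=1 -> L2[1][1]=52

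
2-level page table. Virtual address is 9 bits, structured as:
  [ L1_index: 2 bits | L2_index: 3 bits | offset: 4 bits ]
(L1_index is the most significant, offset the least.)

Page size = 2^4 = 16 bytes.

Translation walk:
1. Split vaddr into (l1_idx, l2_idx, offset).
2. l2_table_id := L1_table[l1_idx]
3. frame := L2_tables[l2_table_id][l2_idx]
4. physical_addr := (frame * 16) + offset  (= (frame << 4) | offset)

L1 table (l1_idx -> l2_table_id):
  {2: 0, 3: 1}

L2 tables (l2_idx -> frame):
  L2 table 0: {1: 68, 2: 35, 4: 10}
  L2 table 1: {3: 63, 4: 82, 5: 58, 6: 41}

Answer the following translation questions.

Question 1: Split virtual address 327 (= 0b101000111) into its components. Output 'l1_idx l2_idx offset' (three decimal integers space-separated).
Answer: 2 4 7

Derivation:
vaddr = 327 = 0b101000111
  top 2 bits -> l1_idx = 2
  next 3 bits -> l2_idx = 4
  bottom 4 bits -> offset = 7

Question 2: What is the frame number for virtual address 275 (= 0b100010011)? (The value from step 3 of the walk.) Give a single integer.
vaddr = 275: l1_idx=2, l2_idx=1
L1[2] = 0; L2[0][1] = 68

Answer: 68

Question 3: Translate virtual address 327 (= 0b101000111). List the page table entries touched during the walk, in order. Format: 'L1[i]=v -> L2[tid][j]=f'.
vaddr = 327 = 0b101000111
Split: l1_idx=2, l2_idx=4, offset=7

Answer: L1[2]=0 -> L2[0][4]=10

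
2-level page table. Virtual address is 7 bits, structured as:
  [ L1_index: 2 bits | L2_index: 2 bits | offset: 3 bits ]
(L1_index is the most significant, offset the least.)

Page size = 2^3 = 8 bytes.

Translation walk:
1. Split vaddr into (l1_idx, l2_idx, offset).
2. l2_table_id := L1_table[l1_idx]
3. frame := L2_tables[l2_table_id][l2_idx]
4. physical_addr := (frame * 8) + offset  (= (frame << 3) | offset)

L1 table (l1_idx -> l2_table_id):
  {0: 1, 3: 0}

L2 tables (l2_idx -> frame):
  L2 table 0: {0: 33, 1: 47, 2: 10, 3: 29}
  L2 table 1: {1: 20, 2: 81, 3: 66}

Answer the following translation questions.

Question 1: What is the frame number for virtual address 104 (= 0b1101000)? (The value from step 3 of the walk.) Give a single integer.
Answer: 47

Derivation:
vaddr = 104: l1_idx=3, l2_idx=1
L1[3] = 0; L2[0][1] = 47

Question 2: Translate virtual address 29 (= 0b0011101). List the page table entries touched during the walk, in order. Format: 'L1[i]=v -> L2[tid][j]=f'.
vaddr = 29 = 0b0011101
Split: l1_idx=0, l2_idx=3, offset=5

Answer: L1[0]=1 -> L2[1][3]=66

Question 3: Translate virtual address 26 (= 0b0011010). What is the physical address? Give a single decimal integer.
Answer: 530

Derivation:
vaddr = 26 = 0b0011010
Split: l1_idx=0, l2_idx=3, offset=2
L1[0] = 1
L2[1][3] = 66
paddr = 66 * 8 + 2 = 530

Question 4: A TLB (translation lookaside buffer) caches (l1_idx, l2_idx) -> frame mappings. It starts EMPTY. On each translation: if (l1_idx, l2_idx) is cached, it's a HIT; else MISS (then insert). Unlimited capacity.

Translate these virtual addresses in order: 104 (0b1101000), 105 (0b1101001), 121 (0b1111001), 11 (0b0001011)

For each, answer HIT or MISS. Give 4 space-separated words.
Answer: MISS HIT MISS MISS

Derivation:
vaddr=104: (3,1) not in TLB -> MISS, insert
vaddr=105: (3,1) in TLB -> HIT
vaddr=121: (3,3) not in TLB -> MISS, insert
vaddr=11: (0,1) not in TLB -> MISS, insert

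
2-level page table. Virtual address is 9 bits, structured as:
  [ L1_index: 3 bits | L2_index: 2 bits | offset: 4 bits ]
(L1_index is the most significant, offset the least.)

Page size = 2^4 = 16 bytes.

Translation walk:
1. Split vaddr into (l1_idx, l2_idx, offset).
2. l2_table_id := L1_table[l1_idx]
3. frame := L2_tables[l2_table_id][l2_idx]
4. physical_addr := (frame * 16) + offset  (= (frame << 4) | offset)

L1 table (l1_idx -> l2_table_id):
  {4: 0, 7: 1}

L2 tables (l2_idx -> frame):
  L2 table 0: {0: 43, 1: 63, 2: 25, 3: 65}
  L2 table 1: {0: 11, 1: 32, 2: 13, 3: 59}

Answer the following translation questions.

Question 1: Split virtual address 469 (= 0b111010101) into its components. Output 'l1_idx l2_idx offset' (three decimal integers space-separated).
Answer: 7 1 5

Derivation:
vaddr = 469 = 0b111010101
  top 3 bits -> l1_idx = 7
  next 2 bits -> l2_idx = 1
  bottom 4 bits -> offset = 5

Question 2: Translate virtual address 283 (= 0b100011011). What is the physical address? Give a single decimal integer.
vaddr = 283 = 0b100011011
Split: l1_idx=4, l2_idx=1, offset=11
L1[4] = 0
L2[0][1] = 63
paddr = 63 * 16 + 11 = 1019

Answer: 1019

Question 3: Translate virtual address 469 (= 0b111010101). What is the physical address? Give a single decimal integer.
vaddr = 469 = 0b111010101
Split: l1_idx=7, l2_idx=1, offset=5
L1[7] = 1
L2[1][1] = 32
paddr = 32 * 16 + 5 = 517

Answer: 517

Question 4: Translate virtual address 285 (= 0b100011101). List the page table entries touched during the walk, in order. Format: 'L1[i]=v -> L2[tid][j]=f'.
vaddr = 285 = 0b100011101
Split: l1_idx=4, l2_idx=1, offset=13

Answer: L1[4]=0 -> L2[0][1]=63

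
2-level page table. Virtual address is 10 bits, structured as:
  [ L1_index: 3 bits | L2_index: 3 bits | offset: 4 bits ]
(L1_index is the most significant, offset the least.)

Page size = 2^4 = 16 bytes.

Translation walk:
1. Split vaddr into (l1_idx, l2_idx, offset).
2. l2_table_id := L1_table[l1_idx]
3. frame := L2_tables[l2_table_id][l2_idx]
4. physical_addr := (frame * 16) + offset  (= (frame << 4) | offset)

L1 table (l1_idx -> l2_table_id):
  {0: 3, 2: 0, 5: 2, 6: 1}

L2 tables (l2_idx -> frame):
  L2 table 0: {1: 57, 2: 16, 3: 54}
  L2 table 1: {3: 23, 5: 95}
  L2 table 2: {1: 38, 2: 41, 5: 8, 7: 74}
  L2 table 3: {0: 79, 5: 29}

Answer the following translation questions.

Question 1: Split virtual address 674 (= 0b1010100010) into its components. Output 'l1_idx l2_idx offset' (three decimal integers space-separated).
vaddr = 674 = 0b1010100010
  top 3 bits -> l1_idx = 5
  next 3 bits -> l2_idx = 2
  bottom 4 bits -> offset = 2

Answer: 5 2 2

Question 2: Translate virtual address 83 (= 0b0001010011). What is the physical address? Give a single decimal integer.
vaddr = 83 = 0b0001010011
Split: l1_idx=0, l2_idx=5, offset=3
L1[0] = 3
L2[3][5] = 29
paddr = 29 * 16 + 3 = 467

Answer: 467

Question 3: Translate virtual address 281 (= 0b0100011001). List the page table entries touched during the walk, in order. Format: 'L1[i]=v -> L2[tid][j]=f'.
Answer: L1[2]=0 -> L2[0][1]=57

Derivation:
vaddr = 281 = 0b0100011001
Split: l1_idx=2, l2_idx=1, offset=9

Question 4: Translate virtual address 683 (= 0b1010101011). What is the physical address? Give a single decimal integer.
vaddr = 683 = 0b1010101011
Split: l1_idx=5, l2_idx=2, offset=11
L1[5] = 2
L2[2][2] = 41
paddr = 41 * 16 + 11 = 667

Answer: 667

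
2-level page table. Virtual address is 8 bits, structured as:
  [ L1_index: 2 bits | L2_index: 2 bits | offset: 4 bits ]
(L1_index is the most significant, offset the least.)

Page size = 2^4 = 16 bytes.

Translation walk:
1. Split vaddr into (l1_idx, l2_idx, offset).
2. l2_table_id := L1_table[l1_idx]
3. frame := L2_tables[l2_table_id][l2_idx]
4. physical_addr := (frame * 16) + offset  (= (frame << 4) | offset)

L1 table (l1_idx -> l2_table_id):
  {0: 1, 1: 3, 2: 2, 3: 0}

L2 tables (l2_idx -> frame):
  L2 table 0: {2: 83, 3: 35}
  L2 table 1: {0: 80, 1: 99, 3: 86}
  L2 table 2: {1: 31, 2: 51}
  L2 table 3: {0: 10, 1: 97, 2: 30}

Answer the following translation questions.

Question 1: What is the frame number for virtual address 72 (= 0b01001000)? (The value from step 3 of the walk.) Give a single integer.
vaddr = 72: l1_idx=1, l2_idx=0
L1[1] = 3; L2[3][0] = 10

Answer: 10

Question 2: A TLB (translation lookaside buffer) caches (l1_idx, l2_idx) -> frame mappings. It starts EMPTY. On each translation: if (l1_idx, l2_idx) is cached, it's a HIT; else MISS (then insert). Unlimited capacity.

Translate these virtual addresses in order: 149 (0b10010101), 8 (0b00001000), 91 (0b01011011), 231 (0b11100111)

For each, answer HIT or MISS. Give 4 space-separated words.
vaddr=149: (2,1) not in TLB -> MISS, insert
vaddr=8: (0,0) not in TLB -> MISS, insert
vaddr=91: (1,1) not in TLB -> MISS, insert
vaddr=231: (3,2) not in TLB -> MISS, insert

Answer: MISS MISS MISS MISS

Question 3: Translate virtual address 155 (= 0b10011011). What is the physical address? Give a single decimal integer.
Answer: 507

Derivation:
vaddr = 155 = 0b10011011
Split: l1_idx=2, l2_idx=1, offset=11
L1[2] = 2
L2[2][1] = 31
paddr = 31 * 16 + 11 = 507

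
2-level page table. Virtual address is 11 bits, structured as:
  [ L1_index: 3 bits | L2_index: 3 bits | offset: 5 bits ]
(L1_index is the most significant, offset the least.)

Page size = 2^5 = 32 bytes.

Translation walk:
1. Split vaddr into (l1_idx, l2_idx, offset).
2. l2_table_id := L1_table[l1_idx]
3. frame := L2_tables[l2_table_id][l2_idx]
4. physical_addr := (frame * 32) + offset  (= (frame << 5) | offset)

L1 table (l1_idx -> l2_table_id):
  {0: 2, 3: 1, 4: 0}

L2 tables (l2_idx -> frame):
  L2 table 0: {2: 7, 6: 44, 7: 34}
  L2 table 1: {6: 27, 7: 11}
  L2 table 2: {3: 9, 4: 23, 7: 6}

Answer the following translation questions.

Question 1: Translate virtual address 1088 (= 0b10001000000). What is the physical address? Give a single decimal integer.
vaddr = 1088 = 0b10001000000
Split: l1_idx=4, l2_idx=2, offset=0
L1[4] = 0
L2[0][2] = 7
paddr = 7 * 32 + 0 = 224

Answer: 224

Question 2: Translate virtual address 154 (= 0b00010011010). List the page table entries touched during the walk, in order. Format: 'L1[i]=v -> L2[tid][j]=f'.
Answer: L1[0]=2 -> L2[2][4]=23

Derivation:
vaddr = 154 = 0b00010011010
Split: l1_idx=0, l2_idx=4, offset=26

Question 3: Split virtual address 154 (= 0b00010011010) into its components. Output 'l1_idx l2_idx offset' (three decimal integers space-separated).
vaddr = 154 = 0b00010011010
  top 3 bits -> l1_idx = 0
  next 3 bits -> l2_idx = 4
  bottom 5 bits -> offset = 26

Answer: 0 4 26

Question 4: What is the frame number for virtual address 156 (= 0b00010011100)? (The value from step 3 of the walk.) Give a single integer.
vaddr = 156: l1_idx=0, l2_idx=4
L1[0] = 2; L2[2][4] = 23

Answer: 23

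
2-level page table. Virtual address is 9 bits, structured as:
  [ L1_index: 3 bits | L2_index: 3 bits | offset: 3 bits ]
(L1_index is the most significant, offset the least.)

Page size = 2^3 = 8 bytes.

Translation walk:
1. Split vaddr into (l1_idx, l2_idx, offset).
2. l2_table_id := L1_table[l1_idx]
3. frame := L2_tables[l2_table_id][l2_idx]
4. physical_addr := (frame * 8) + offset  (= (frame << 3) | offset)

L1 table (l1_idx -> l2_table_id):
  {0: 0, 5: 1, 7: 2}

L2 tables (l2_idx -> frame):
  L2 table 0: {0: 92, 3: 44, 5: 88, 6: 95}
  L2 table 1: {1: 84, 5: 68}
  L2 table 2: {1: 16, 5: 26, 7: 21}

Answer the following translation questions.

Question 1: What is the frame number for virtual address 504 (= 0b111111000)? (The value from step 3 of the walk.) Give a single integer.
Answer: 21

Derivation:
vaddr = 504: l1_idx=7, l2_idx=7
L1[7] = 2; L2[2][7] = 21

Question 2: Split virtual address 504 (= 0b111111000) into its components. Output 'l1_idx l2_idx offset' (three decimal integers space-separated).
vaddr = 504 = 0b111111000
  top 3 bits -> l1_idx = 7
  next 3 bits -> l2_idx = 7
  bottom 3 bits -> offset = 0

Answer: 7 7 0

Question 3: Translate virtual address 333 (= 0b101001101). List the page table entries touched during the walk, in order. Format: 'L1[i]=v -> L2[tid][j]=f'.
vaddr = 333 = 0b101001101
Split: l1_idx=5, l2_idx=1, offset=5

Answer: L1[5]=1 -> L2[1][1]=84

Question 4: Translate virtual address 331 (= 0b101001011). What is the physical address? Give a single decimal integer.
vaddr = 331 = 0b101001011
Split: l1_idx=5, l2_idx=1, offset=3
L1[5] = 1
L2[1][1] = 84
paddr = 84 * 8 + 3 = 675

Answer: 675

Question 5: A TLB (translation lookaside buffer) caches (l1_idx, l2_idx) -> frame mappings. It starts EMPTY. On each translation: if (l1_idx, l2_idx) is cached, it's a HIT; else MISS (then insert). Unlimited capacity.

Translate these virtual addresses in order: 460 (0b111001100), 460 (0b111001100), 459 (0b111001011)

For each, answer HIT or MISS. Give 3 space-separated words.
vaddr=460: (7,1) not in TLB -> MISS, insert
vaddr=460: (7,1) in TLB -> HIT
vaddr=459: (7,1) in TLB -> HIT

Answer: MISS HIT HIT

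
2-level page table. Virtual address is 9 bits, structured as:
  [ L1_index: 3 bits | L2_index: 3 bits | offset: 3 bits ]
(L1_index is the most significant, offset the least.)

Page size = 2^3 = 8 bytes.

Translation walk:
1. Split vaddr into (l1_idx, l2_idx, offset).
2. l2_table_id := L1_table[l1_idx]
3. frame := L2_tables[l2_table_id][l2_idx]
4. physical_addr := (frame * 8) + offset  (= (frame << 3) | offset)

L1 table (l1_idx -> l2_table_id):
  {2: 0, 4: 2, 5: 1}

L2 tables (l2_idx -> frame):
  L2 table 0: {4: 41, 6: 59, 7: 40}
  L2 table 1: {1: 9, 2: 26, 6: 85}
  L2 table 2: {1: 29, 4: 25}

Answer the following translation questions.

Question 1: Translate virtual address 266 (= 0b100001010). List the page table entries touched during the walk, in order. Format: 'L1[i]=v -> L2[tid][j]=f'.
Answer: L1[4]=2 -> L2[2][1]=29

Derivation:
vaddr = 266 = 0b100001010
Split: l1_idx=4, l2_idx=1, offset=2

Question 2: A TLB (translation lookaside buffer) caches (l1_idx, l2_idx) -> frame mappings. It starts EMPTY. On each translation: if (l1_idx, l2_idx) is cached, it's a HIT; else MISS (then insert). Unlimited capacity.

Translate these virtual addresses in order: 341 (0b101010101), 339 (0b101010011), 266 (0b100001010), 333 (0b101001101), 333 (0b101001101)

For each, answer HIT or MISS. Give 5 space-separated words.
vaddr=341: (5,2) not in TLB -> MISS, insert
vaddr=339: (5,2) in TLB -> HIT
vaddr=266: (4,1) not in TLB -> MISS, insert
vaddr=333: (5,1) not in TLB -> MISS, insert
vaddr=333: (5,1) in TLB -> HIT

Answer: MISS HIT MISS MISS HIT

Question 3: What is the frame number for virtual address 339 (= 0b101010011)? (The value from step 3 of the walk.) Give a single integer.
Answer: 26

Derivation:
vaddr = 339: l1_idx=5, l2_idx=2
L1[5] = 1; L2[1][2] = 26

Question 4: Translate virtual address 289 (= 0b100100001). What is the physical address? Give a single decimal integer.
Answer: 201

Derivation:
vaddr = 289 = 0b100100001
Split: l1_idx=4, l2_idx=4, offset=1
L1[4] = 2
L2[2][4] = 25
paddr = 25 * 8 + 1 = 201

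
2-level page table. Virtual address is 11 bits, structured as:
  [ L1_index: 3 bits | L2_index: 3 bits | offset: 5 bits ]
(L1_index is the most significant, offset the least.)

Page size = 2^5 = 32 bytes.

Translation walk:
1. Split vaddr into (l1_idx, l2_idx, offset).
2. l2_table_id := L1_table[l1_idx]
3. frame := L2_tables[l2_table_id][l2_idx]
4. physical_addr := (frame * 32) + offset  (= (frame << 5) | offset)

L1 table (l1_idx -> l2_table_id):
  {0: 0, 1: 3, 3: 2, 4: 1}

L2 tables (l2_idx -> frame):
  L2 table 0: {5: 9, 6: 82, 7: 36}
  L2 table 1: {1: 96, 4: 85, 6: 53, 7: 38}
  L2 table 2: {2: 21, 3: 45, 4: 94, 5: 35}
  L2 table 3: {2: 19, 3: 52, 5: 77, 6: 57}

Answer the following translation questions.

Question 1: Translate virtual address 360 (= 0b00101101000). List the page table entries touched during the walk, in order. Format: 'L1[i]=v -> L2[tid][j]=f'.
Answer: L1[1]=3 -> L2[3][3]=52

Derivation:
vaddr = 360 = 0b00101101000
Split: l1_idx=1, l2_idx=3, offset=8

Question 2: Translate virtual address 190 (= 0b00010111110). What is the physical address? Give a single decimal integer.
Answer: 318

Derivation:
vaddr = 190 = 0b00010111110
Split: l1_idx=0, l2_idx=5, offset=30
L1[0] = 0
L2[0][5] = 9
paddr = 9 * 32 + 30 = 318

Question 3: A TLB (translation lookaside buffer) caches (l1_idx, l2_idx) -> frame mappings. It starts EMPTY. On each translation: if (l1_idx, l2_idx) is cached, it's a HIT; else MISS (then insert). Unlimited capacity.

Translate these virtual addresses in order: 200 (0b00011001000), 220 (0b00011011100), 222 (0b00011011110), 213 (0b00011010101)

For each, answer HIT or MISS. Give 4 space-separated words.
Answer: MISS HIT HIT HIT

Derivation:
vaddr=200: (0,6) not in TLB -> MISS, insert
vaddr=220: (0,6) in TLB -> HIT
vaddr=222: (0,6) in TLB -> HIT
vaddr=213: (0,6) in TLB -> HIT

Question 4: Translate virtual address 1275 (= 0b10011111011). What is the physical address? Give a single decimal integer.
Answer: 1243

Derivation:
vaddr = 1275 = 0b10011111011
Split: l1_idx=4, l2_idx=7, offset=27
L1[4] = 1
L2[1][7] = 38
paddr = 38 * 32 + 27 = 1243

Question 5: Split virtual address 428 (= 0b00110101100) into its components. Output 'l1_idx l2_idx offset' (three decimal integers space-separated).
Answer: 1 5 12

Derivation:
vaddr = 428 = 0b00110101100
  top 3 bits -> l1_idx = 1
  next 3 bits -> l2_idx = 5
  bottom 5 bits -> offset = 12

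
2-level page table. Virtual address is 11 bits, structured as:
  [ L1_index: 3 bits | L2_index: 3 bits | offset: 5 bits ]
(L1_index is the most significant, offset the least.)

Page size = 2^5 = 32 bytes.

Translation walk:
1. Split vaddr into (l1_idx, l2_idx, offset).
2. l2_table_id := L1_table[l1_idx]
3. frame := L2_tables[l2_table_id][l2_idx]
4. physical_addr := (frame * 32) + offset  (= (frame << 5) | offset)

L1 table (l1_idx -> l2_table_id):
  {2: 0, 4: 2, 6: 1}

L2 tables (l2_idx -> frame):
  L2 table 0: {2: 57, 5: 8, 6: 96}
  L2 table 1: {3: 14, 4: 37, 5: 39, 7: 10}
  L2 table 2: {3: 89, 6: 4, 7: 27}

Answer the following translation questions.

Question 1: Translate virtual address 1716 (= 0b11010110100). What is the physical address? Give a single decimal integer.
vaddr = 1716 = 0b11010110100
Split: l1_idx=6, l2_idx=5, offset=20
L1[6] = 1
L2[1][5] = 39
paddr = 39 * 32 + 20 = 1268

Answer: 1268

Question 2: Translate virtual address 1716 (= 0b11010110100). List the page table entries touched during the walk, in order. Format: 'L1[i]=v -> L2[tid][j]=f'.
Answer: L1[6]=1 -> L2[1][5]=39

Derivation:
vaddr = 1716 = 0b11010110100
Split: l1_idx=6, l2_idx=5, offset=20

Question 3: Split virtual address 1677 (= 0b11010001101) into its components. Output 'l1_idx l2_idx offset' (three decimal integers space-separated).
Answer: 6 4 13

Derivation:
vaddr = 1677 = 0b11010001101
  top 3 bits -> l1_idx = 6
  next 3 bits -> l2_idx = 4
  bottom 5 bits -> offset = 13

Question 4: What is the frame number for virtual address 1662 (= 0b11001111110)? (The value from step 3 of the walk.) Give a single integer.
vaddr = 1662: l1_idx=6, l2_idx=3
L1[6] = 1; L2[1][3] = 14

Answer: 14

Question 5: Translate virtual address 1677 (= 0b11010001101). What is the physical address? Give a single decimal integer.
vaddr = 1677 = 0b11010001101
Split: l1_idx=6, l2_idx=4, offset=13
L1[6] = 1
L2[1][4] = 37
paddr = 37 * 32 + 13 = 1197

Answer: 1197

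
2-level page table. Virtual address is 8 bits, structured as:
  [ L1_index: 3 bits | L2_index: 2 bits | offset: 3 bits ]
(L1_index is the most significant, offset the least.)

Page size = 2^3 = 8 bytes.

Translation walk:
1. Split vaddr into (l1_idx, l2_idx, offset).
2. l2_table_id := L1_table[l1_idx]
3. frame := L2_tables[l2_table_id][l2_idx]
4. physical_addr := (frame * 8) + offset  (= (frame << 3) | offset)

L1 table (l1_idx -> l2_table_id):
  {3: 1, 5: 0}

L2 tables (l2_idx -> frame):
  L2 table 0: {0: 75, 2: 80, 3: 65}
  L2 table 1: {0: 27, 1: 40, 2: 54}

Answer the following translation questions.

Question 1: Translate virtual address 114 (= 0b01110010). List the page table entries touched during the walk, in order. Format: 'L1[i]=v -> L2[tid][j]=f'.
vaddr = 114 = 0b01110010
Split: l1_idx=3, l2_idx=2, offset=2

Answer: L1[3]=1 -> L2[1][2]=54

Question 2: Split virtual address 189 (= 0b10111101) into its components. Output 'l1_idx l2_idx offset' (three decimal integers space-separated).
Answer: 5 3 5

Derivation:
vaddr = 189 = 0b10111101
  top 3 bits -> l1_idx = 5
  next 2 bits -> l2_idx = 3
  bottom 3 bits -> offset = 5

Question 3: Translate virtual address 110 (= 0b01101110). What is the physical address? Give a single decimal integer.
Answer: 326

Derivation:
vaddr = 110 = 0b01101110
Split: l1_idx=3, l2_idx=1, offset=6
L1[3] = 1
L2[1][1] = 40
paddr = 40 * 8 + 6 = 326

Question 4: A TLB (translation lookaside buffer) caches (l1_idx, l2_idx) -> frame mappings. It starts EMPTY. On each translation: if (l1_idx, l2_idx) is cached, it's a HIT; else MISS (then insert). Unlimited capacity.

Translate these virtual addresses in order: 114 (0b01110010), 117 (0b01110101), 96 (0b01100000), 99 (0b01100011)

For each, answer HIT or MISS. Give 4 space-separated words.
Answer: MISS HIT MISS HIT

Derivation:
vaddr=114: (3,2) not in TLB -> MISS, insert
vaddr=117: (3,2) in TLB -> HIT
vaddr=96: (3,0) not in TLB -> MISS, insert
vaddr=99: (3,0) in TLB -> HIT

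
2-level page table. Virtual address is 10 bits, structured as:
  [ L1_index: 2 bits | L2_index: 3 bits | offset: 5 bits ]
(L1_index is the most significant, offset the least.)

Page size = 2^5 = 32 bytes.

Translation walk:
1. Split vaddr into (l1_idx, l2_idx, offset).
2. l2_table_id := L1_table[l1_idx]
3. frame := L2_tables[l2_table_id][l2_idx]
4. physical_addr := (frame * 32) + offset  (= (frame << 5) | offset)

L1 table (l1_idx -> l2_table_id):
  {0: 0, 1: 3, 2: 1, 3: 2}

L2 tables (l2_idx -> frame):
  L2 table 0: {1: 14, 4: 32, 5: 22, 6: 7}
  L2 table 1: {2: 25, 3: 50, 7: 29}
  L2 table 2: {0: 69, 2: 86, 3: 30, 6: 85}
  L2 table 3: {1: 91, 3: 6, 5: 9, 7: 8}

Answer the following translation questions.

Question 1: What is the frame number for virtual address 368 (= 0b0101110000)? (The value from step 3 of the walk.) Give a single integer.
vaddr = 368: l1_idx=1, l2_idx=3
L1[1] = 3; L2[3][3] = 6

Answer: 6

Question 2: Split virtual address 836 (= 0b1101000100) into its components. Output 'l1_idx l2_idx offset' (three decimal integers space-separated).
Answer: 3 2 4

Derivation:
vaddr = 836 = 0b1101000100
  top 2 bits -> l1_idx = 3
  next 3 bits -> l2_idx = 2
  bottom 5 bits -> offset = 4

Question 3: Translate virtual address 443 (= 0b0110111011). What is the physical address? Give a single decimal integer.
vaddr = 443 = 0b0110111011
Split: l1_idx=1, l2_idx=5, offset=27
L1[1] = 3
L2[3][5] = 9
paddr = 9 * 32 + 27 = 315

Answer: 315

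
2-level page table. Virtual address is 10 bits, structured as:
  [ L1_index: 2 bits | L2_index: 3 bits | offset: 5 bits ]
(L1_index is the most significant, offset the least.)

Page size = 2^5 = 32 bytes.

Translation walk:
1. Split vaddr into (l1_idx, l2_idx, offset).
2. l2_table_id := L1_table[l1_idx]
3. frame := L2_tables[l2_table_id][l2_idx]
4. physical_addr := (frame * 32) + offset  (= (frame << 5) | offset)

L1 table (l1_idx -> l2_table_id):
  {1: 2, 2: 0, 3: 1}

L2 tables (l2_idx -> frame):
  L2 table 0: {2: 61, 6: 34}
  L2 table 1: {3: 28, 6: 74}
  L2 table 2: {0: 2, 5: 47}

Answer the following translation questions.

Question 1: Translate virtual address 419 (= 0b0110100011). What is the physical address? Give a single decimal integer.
Answer: 1507

Derivation:
vaddr = 419 = 0b0110100011
Split: l1_idx=1, l2_idx=5, offset=3
L1[1] = 2
L2[2][5] = 47
paddr = 47 * 32 + 3 = 1507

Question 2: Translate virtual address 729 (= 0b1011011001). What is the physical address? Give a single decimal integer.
Answer: 1113

Derivation:
vaddr = 729 = 0b1011011001
Split: l1_idx=2, l2_idx=6, offset=25
L1[2] = 0
L2[0][6] = 34
paddr = 34 * 32 + 25 = 1113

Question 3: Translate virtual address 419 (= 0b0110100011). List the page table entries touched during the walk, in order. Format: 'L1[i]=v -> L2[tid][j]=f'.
vaddr = 419 = 0b0110100011
Split: l1_idx=1, l2_idx=5, offset=3

Answer: L1[1]=2 -> L2[2][5]=47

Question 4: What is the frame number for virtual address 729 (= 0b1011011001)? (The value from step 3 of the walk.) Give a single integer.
vaddr = 729: l1_idx=2, l2_idx=6
L1[2] = 0; L2[0][6] = 34

Answer: 34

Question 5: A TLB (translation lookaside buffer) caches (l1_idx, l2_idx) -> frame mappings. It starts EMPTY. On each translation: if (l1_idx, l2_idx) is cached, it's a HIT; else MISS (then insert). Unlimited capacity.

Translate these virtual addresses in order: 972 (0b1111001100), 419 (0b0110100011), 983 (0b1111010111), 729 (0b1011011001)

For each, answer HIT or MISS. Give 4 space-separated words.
vaddr=972: (3,6) not in TLB -> MISS, insert
vaddr=419: (1,5) not in TLB -> MISS, insert
vaddr=983: (3,6) in TLB -> HIT
vaddr=729: (2,6) not in TLB -> MISS, insert

Answer: MISS MISS HIT MISS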